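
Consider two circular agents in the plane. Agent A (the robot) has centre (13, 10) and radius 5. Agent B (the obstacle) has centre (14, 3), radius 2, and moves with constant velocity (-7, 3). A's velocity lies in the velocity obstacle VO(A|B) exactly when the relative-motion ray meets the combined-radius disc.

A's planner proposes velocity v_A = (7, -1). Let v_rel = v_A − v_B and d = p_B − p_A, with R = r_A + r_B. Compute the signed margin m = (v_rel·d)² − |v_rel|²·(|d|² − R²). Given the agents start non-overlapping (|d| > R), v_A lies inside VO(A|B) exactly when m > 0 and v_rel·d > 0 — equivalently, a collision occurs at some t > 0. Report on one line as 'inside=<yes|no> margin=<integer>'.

d = (1, -7),  |d|² = 50;  R = 5+2 = 7,  c = 50−7² = 1
v_rel = (14, -4),  |v_rel|² = 212;  v_rel·d = (14)·(1) + (-4)·(-7) = 42
212·t² − 84·t + 1 = 0  ⇒  m = 42² − 212·1 = 1552
m = 1552 > 0,  v_rel·d = 42 > 0  ⇒  inside

inside=yes margin=1552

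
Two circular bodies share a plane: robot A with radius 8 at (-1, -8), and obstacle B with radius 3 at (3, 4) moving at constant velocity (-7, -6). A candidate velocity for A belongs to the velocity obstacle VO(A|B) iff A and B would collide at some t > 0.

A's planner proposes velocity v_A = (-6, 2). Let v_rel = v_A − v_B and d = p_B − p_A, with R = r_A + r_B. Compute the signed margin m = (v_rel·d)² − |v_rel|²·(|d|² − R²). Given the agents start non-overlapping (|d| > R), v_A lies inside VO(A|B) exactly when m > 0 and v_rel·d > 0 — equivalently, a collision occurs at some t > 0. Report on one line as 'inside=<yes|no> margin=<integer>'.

d = (4, 12),  |d|² = 160;  R = 8+3 = 11,  c = 160−11² = 39
v_rel = (1, 8),  |v_rel|² = 65;  v_rel·d = (1)·(4) + (8)·(12) = 100
65·t² − 200·t + 39 = 0  ⇒  m = 100² − 65·39 = 7465
m = 7465 > 0,  v_rel·d = 100 > 0  ⇒  inside

inside=yes margin=7465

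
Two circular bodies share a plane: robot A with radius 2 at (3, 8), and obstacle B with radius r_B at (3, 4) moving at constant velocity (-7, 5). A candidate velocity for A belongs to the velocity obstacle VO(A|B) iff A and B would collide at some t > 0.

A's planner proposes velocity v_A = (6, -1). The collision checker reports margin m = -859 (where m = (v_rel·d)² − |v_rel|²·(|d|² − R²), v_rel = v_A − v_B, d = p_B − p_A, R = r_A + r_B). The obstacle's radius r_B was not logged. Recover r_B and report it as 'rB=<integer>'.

m = -859
d = (0, -4);  v_rel = (13, -6),  |v_rel|² = 205
v_rel×d = (13)·(-4) − (-6)·(0) = -52
since m = R²·205 − (-52)²:  R² = (2704 + -859) / 205 = 9
R = √9 = 3  ⇒  r_B = 3 − 2 = 1

rB=1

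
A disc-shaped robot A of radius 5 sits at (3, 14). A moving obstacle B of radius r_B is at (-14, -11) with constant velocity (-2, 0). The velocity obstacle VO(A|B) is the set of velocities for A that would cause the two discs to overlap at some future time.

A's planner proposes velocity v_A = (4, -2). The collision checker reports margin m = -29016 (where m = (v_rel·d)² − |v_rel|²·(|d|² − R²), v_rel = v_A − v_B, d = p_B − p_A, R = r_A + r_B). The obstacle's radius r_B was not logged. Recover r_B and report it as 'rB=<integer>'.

m = -29016
d = (-17, -25);  v_rel = (6, -2),  |v_rel|² = 40
v_rel×d = (6)·(-25) − (-2)·(-17) = -184
since m = R²·40 − (-184)²:  R² = (33856 + -29016) / 40 = 121
R = √121 = 11  ⇒  r_B = 11 − 5 = 6

rB=6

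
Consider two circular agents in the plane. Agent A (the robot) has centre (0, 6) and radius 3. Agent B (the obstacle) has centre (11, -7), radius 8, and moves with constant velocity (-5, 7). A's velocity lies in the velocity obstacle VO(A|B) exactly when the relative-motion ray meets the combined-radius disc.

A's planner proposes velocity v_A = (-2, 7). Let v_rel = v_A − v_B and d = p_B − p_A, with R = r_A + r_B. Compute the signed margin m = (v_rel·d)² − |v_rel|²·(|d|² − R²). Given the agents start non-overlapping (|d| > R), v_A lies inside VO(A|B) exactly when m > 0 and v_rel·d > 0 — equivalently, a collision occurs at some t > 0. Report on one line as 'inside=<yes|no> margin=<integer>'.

d = (11, -13),  |d|² = 290;  R = 3+8 = 11,  c = 290−11² = 169
v_rel = (3, 0),  |v_rel|² = 9;  v_rel·d = (3)·(11) + (0)·(-13) = 33
9·t² − 66·t + 169 = 0  ⇒  m = 33² − 9·169 = -432
m = -432 < 0,  v_rel·d = 33 > 0  ⇒  outside

inside=no margin=-432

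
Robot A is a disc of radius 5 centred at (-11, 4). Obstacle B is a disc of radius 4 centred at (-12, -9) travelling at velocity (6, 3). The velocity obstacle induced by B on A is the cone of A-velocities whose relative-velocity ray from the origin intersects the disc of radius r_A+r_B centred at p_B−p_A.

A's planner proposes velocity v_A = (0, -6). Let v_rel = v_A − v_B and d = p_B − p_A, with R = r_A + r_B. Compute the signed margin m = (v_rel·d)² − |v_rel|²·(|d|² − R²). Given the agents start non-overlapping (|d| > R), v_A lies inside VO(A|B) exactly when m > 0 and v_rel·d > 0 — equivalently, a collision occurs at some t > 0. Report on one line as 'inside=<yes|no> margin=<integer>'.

d = (-1, -13),  |d|² = 170;  R = 5+4 = 9,  c = 170−9² = 89
v_rel = (-6, -9),  |v_rel|² = 117;  v_rel·d = (-6)·(-1) + (-9)·(-13) = 123
117·t² − 246·t + 89 = 0  ⇒  m = 123² − 117·89 = 4716
m = 4716 > 0,  v_rel·d = 123 > 0  ⇒  inside

inside=yes margin=4716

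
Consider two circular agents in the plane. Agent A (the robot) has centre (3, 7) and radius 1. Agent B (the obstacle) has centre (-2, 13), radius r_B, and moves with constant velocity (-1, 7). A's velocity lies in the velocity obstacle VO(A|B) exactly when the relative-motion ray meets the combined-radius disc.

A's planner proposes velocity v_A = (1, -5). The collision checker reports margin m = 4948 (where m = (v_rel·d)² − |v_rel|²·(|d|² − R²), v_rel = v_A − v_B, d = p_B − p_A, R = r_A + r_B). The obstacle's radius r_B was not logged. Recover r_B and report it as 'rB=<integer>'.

m = 4948
d = (-5, 6);  v_rel = (2, -12),  |v_rel|² = 148
v_rel×d = (2)·(6) − (-12)·(-5) = -48
since m = R²·148 − (-48)²:  R² = (2304 + 4948) / 148 = 49
R = √49 = 7  ⇒  r_B = 7 − 1 = 6

rB=6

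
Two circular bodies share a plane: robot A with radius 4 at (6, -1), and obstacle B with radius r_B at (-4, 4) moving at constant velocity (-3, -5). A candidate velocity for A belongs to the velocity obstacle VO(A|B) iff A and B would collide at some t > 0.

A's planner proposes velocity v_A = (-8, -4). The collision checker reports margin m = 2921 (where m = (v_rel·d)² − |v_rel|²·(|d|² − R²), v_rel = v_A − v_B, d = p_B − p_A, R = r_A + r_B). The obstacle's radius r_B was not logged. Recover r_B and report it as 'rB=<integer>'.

m = 2921
d = (-10, 5);  v_rel = (-5, 1),  |v_rel|² = 26
v_rel×d = (-5)·(5) − (1)·(-10) = -15
since m = R²·26 − (-15)²:  R² = (225 + 2921) / 26 = 121
R = √121 = 11  ⇒  r_B = 11 − 4 = 7

rB=7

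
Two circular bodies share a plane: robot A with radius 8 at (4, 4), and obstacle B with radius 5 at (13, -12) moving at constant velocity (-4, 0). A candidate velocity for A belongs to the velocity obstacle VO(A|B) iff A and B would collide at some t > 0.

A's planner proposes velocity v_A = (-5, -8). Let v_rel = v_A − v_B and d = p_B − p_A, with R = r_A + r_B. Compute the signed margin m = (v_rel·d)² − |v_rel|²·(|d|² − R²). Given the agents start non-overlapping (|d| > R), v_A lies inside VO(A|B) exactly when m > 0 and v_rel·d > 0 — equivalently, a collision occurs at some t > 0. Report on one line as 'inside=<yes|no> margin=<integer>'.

d = (9, -16),  |d|² = 337;  R = 8+5 = 13,  c = 337−13² = 168
v_rel = (-1, -8),  |v_rel|² = 65;  v_rel·d = (-1)·(9) + (-8)·(-16) = 119
65·t² − 238·t + 168 = 0  ⇒  m = 119² − 65·168 = 3241
m = 3241 > 0,  v_rel·d = 119 > 0  ⇒  inside

inside=yes margin=3241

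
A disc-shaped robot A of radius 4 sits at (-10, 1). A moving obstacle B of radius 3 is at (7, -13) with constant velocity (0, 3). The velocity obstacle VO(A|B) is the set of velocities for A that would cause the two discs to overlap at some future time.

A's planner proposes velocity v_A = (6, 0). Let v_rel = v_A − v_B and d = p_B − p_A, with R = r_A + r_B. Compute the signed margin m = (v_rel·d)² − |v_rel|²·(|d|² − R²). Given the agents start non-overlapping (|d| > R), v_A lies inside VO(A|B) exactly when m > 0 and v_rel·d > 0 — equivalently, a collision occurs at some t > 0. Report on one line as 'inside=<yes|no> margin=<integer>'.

d = (17, -14),  |d|² = 485;  R = 4+3 = 7,  c = 485−7² = 436
v_rel = (6, -3),  |v_rel|² = 45;  v_rel·d = (6)·(17) + (-3)·(-14) = 144
45·t² − 288·t + 436 = 0  ⇒  m = 144² − 45·436 = 1116
m = 1116 > 0,  v_rel·d = 144 > 0  ⇒  inside

inside=yes margin=1116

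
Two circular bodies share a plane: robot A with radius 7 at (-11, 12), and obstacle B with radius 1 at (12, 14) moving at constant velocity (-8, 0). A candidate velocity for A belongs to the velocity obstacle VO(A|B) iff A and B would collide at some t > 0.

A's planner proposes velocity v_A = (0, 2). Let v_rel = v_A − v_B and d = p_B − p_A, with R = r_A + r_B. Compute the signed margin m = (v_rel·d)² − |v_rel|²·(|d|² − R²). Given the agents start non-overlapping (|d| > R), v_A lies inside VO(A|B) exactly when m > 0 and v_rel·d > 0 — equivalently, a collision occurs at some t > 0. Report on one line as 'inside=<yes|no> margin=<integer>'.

d = (23, 2),  |d|² = 533;  R = 7+1 = 8,  c = 533−8² = 469
v_rel = (8, 2),  |v_rel|² = 68;  v_rel·d = (8)·(23) + (2)·(2) = 188
68·t² − 376·t + 469 = 0  ⇒  m = 188² − 68·469 = 3452
m = 3452 > 0,  v_rel·d = 188 > 0  ⇒  inside

inside=yes margin=3452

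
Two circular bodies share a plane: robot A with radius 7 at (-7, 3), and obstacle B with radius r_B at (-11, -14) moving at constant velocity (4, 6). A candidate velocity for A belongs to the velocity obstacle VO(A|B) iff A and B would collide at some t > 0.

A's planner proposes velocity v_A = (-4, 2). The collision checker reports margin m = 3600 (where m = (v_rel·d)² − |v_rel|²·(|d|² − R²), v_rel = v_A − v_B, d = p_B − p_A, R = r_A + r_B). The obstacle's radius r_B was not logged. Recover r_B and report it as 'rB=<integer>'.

m = 3600
d = (-4, -17);  v_rel = (-8, -4),  |v_rel|² = 80
v_rel×d = (-8)·(-17) − (-4)·(-4) = 120
since m = R²·80 − 120²:  R² = (14400 + 3600) / 80 = 225
R = √225 = 15  ⇒  r_B = 15 − 7 = 8

rB=8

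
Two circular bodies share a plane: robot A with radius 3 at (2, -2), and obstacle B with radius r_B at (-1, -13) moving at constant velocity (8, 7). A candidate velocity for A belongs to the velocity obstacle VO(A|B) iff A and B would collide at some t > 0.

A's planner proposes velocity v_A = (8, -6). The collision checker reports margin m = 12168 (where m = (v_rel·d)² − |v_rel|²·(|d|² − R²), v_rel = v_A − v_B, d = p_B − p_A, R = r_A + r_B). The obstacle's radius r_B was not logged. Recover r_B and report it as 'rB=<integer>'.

m = 12168
d = (-3, -11);  v_rel = (0, -13),  |v_rel|² = 169
v_rel×d = (0)·(-11) − (-13)·(-3) = -39
since m = R²·169 − (-39)²:  R² = (1521 + 12168) / 169 = 81
R = √81 = 9  ⇒  r_B = 9 − 3 = 6

rB=6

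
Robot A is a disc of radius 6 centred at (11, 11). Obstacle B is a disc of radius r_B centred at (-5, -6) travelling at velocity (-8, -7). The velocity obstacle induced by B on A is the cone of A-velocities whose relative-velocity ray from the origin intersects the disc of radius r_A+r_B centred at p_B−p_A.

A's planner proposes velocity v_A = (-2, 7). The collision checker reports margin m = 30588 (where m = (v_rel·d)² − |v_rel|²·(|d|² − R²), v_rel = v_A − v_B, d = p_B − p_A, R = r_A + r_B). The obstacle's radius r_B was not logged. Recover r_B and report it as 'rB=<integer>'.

m = 30588
d = (-16, -17);  v_rel = (6, 14),  |v_rel|² = 232
v_rel×d = (6)·(-17) − (14)·(-16) = 122
since m = R²·232 − 122²:  R² = (14884 + 30588) / 232 = 196
R = √196 = 14  ⇒  r_B = 14 − 6 = 8

rB=8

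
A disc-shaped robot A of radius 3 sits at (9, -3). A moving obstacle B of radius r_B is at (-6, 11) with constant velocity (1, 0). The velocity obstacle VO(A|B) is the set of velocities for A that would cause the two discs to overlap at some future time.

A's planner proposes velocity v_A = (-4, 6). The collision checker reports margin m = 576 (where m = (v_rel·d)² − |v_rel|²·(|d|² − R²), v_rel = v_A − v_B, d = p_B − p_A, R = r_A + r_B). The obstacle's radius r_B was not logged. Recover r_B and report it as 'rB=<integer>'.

m = 576
d = (-15, 14);  v_rel = (-5, 6),  |v_rel|² = 61
v_rel×d = (-5)·(14) − (6)·(-15) = 20
since m = R²·61 − 20²:  R² = (400 + 576) / 61 = 16
R = √16 = 4  ⇒  r_B = 4 − 3 = 1

rB=1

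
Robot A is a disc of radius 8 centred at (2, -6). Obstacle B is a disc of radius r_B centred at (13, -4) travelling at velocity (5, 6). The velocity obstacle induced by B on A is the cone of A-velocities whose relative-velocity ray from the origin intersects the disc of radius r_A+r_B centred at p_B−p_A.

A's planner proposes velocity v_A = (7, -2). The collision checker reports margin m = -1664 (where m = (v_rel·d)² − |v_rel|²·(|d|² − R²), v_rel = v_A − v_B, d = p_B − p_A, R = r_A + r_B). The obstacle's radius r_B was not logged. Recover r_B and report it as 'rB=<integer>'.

m = -1664
d = (11, 2);  v_rel = (2, -8),  |v_rel|² = 68
v_rel×d = (2)·(2) − (-8)·(11) = 92
since m = R²·68 − 92²:  R² = (8464 + -1664) / 68 = 100
R = √100 = 10  ⇒  r_B = 10 − 8 = 2

rB=2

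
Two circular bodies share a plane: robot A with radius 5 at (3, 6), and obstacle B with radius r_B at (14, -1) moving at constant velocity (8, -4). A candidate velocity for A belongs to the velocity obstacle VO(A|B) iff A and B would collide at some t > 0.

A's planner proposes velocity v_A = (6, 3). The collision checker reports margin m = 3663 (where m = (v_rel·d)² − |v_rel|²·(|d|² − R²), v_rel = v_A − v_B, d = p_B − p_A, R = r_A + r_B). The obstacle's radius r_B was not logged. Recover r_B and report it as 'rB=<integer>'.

m = 3663
d = (11, -7);  v_rel = (-2, 7),  |v_rel|² = 53
v_rel×d = (-2)·(-7) − (7)·(11) = -63
since m = R²·53 − (-63)²:  R² = (3969 + 3663) / 53 = 144
R = √144 = 12  ⇒  r_B = 12 − 5 = 7

rB=7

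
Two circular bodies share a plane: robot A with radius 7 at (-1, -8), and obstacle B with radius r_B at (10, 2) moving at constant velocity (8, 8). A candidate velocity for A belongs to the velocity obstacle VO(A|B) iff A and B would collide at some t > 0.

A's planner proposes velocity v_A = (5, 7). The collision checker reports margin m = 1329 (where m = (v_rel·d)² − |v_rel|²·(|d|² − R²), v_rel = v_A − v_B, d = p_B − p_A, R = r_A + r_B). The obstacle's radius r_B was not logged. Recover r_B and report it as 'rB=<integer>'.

m = 1329
d = (11, 10);  v_rel = (-3, -1),  |v_rel|² = 10
v_rel×d = (-3)·(10) − (-1)·(11) = -19
since m = R²·10 − (-19)²:  R² = (361 + 1329) / 10 = 169
R = √169 = 13  ⇒  r_B = 13 − 7 = 6

rB=6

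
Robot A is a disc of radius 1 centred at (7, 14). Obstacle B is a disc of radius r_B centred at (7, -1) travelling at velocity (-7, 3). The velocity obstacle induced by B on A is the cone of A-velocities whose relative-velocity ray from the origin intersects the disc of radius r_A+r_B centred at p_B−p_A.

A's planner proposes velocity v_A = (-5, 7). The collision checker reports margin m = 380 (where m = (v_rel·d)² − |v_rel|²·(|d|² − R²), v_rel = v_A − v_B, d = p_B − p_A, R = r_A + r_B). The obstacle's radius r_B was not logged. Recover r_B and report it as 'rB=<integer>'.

m = 380
d = (0, -15);  v_rel = (2, 4),  |v_rel|² = 20
v_rel×d = (2)·(-15) − (4)·(0) = -30
since m = R²·20 − (-30)²:  R² = (900 + 380) / 20 = 64
R = √64 = 8  ⇒  r_B = 8 − 1 = 7

rB=7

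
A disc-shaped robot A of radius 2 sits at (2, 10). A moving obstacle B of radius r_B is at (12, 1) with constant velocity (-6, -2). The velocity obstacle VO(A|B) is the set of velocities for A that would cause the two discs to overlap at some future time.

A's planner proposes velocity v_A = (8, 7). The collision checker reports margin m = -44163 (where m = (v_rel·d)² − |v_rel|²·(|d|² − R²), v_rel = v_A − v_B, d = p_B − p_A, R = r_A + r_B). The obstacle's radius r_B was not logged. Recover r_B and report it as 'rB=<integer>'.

m = -44163
d = (10, -9);  v_rel = (14, 9),  |v_rel|² = 277
v_rel×d = (14)·(-9) − (9)·(10) = -216
since m = R²·277 − (-216)²:  R² = (46656 + -44163) / 277 = 9
R = √9 = 3  ⇒  r_B = 3 − 2 = 1

rB=1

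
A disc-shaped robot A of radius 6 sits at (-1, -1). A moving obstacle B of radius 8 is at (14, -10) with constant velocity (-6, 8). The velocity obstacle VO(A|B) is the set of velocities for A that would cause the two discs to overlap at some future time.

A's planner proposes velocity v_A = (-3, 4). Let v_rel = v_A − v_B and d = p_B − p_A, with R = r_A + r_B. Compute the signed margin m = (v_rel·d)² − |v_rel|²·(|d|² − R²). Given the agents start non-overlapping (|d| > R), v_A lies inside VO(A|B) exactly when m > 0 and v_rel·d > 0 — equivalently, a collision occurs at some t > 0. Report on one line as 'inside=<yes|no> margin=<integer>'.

d = (15, -9),  |d|² = 306;  R = 6+8 = 14,  c = 306−14² = 110
v_rel = (3, -4),  |v_rel|² = 25;  v_rel·d = (3)·(15) + (-4)·(-9) = 81
25·t² − 162·t + 110 = 0  ⇒  m = 81² − 25·110 = 3811
m = 3811 > 0,  v_rel·d = 81 > 0  ⇒  inside

inside=yes margin=3811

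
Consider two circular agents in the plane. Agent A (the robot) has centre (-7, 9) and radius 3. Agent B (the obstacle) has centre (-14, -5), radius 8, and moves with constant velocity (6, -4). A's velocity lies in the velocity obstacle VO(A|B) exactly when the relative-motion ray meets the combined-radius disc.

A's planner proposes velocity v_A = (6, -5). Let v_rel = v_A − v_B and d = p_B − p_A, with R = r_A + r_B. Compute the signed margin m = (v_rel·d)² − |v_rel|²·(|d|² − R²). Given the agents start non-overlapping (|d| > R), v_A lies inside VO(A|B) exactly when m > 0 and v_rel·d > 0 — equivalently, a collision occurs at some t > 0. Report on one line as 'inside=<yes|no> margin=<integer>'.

d = (-7, -14),  |d|² = 245;  R = 3+8 = 11,  c = 245−11² = 124
v_rel = (0, -1),  |v_rel|² = 1;  v_rel·d = (0)·(-7) + (-1)·(-14) = 14
1·t² − 28·t + 124 = 0  ⇒  m = 14² − 1·124 = 72
m = 72 > 0,  v_rel·d = 14 > 0  ⇒  inside

inside=yes margin=72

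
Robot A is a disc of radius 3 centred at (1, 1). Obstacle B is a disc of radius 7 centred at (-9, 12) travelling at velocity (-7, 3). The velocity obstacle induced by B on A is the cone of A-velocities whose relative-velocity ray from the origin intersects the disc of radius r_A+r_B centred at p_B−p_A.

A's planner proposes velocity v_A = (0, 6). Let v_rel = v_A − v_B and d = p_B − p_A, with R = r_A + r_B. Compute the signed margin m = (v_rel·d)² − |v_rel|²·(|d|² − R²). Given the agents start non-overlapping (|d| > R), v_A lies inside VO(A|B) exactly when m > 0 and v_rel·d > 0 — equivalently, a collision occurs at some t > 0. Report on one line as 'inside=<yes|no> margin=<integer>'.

d = (-10, 11),  |d|² = 221;  R = 3+7 = 10,  c = 221−10² = 121
v_rel = (7, 3),  |v_rel|² = 58;  v_rel·d = (7)·(-10) + (3)·(11) = -37
58·t² + 74·t + 121 = 0  ⇒  m = (-37)² − 58·121 = -5649
m = -5649 < 0,  v_rel·d = -37 < 0  ⇒  outside

inside=no margin=-5649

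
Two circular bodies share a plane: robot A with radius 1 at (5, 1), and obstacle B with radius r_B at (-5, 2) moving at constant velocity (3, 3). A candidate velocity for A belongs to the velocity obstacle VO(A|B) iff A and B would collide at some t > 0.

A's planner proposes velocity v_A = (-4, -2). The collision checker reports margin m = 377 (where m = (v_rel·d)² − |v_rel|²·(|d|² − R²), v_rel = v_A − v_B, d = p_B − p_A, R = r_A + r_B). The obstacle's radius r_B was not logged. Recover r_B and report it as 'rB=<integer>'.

m = 377
d = (-10, 1);  v_rel = (-7, -5),  |v_rel|² = 74
v_rel×d = (-7)·(1) − (-5)·(-10) = -57
since m = R²·74 − (-57)²:  R² = (3249 + 377) / 74 = 49
R = √49 = 7  ⇒  r_B = 7 − 1 = 6

rB=6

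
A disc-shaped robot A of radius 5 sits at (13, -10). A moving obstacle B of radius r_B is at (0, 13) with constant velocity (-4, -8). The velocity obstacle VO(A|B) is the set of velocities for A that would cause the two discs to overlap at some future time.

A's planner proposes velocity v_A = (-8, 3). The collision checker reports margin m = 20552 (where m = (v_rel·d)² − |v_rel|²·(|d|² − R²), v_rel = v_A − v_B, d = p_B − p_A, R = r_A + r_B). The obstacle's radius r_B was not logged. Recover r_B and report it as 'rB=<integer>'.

m = 20552
d = (-13, 23);  v_rel = (-4, 11),  |v_rel|² = 137
v_rel×d = (-4)·(23) − (11)·(-13) = 51
since m = R²·137 − 51²:  R² = (2601 + 20552) / 137 = 169
R = √169 = 13  ⇒  r_B = 13 − 5 = 8

rB=8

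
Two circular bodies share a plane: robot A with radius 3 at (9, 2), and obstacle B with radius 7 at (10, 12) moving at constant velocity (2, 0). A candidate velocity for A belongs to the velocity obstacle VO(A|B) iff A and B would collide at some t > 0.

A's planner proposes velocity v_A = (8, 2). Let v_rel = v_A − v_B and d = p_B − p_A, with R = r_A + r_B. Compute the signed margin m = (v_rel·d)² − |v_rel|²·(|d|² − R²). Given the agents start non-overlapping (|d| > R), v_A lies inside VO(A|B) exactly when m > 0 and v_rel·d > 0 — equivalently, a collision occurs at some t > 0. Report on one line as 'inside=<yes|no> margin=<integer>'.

d = (1, 10),  |d|² = 101;  R = 3+7 = 10,  c = 101−10² = 1
v_rel = (6, 2),  |v_rel|² = 40;  v_rel·d = (6)·(1) + (2)·(10) = 26
40·t² − 52·t + 1 = 0  ⇒  m = 26² − 40·1 = 636
m = 636 > 0,  v_rel·d = 26 > 0  ⇒  inside

inside=yes margin=636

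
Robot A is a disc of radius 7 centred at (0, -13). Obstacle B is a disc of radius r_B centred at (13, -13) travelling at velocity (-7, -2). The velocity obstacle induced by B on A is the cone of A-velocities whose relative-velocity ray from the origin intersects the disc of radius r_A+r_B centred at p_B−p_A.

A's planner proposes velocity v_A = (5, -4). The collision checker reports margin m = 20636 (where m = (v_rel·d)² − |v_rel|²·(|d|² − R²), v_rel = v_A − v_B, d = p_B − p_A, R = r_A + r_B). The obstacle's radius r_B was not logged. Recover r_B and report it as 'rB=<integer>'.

m = 20636
d = (13, 0);  v_rel = (12, -2),  |v_rel|² = 148
v_rel×d = (12)·(0) − (-2)·(13) = 26
since m = R²·148 − 26²:  R² = (676 + 20636) / 148 = 144
R = √144 = 12  ⇒  r_B = 12 − 7 = 5

rB=5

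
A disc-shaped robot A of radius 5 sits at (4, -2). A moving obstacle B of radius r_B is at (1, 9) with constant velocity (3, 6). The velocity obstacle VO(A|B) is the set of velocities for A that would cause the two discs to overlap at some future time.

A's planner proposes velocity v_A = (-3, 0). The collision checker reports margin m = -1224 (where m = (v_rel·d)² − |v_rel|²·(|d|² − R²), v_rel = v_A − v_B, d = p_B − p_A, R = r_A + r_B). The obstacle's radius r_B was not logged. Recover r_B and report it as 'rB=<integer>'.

m = -1224
d = (-3, 11);  v_rel = (-6, -6),  |v_rel|² = 72
v_rel×d = (-6)·(11) − (-6)·(-3) = -84
since m = R²·72 − (-84)²:  R² = (7056 + -1224) / 72 = 81
R = √81 = 9  ⇒  r_B = 9 − 5 = 4

rB=4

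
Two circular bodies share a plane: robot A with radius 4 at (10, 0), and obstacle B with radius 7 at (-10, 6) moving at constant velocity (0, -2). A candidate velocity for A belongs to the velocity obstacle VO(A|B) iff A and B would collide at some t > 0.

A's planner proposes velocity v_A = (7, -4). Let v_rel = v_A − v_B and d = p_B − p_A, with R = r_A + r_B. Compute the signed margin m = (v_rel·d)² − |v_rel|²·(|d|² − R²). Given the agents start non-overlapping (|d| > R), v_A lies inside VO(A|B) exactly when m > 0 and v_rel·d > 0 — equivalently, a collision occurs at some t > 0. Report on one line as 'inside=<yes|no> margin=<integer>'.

d = (-20, 6),  |d|² = 436;  R = 4+7 = 11,  c = 436−11² = 315
v_rel = (7, -2),  |v_rel|² = 53;  v_rel·d = (7)·(-20) + (-2)·(6) = -152
53·t² + 304·t + 315 = 0  ⇒  m = (-152)² − 53·315 = 6409
m = 6409 > 0,  v_rel·d = -152 < 0  ⇒  outside

inside=no margin=6409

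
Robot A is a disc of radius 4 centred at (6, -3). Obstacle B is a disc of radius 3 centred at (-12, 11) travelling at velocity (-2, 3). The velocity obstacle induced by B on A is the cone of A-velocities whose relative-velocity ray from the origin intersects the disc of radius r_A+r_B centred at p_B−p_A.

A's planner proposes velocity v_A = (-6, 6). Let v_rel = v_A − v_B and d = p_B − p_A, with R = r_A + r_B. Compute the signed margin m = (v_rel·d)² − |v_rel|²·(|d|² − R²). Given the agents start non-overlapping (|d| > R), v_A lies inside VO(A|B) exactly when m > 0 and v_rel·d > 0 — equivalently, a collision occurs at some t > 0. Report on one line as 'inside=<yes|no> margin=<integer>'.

d = (-18, 14),  |d|² = 520;  R = 4+3 = 7,  c = 520−7² = 471
v_rel = (-4, 3),  |v_rel|² = 25;  v_rel·d = (-4)·(-18) + (3)·(14) = 114
25·t² − 228·t + 471 = 0  ⇒  m = 114² − 25·471 = 1221
m = 1221 > 0,  v_rel·d = 114 > 0  ⇒  inside

inside=yes margin=1221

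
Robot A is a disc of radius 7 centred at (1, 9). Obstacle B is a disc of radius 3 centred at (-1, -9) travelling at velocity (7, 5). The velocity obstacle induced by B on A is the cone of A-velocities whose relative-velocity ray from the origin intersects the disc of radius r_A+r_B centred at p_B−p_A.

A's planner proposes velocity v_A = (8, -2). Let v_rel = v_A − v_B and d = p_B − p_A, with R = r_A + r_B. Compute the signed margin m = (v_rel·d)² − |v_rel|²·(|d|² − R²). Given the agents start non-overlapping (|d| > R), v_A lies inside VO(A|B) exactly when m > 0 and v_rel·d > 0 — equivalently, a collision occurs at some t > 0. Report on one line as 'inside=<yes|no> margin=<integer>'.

d = (-2, -18),  |d|² = 328;  R = 7+3 = 10,  c = 328−10² = 228
v_rel = (1, -7),  |v_rel|² = 50;  v_rel·d = (1)·(-2) + (-7)·(-18) = 124
50·t² − 248·t + 228 = 0  ⇒  m = 124² − 50·228 = 3976
m = 3976 > 0,  v_rel·d = 124 > 0  ⇒  inside

inside=yes margin=3976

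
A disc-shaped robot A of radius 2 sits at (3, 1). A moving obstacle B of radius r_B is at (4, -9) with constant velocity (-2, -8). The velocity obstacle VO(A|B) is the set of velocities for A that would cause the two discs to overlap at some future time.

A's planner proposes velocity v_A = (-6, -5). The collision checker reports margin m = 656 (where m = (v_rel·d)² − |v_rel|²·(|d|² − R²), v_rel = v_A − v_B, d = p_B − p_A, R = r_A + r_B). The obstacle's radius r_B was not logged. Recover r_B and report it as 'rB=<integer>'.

m = 656
d = (1, -10);  v_rel = (-4, 3),  |v_rel|² = 25
v_rel×d = (-4)·(-10) − (3)·(1) = 37
since m = R²·25 − 37²:  R² = (1369 + 656) / 25 = 81
R = √81 = 9  ⇒  r_B = 9 − 2 = 7

rB=7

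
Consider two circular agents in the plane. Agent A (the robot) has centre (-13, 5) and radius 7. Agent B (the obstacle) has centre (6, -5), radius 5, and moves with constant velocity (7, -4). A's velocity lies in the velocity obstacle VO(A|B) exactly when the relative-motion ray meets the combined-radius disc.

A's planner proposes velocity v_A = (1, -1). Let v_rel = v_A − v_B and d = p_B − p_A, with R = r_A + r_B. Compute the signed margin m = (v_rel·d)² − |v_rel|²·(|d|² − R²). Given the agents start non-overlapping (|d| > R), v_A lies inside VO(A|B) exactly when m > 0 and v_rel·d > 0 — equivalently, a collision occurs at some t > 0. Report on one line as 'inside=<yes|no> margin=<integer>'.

d = (19, -10),  |d|² = 461;  R = 7+5 = 12,  c = 461−12² = 317
v_rel = (-6, 3),  |v_rel|² = 45;  v_rel·d = (-6)·(19) + (3)·(-10) = -144
45·t² + 288·t + 317 = 0  ⇒  m = (-144)² − 45·317 = 6471
m = 6471 > 0,  v_rel·d = -144 < 0  ⇒  outside

inside=no margin=6471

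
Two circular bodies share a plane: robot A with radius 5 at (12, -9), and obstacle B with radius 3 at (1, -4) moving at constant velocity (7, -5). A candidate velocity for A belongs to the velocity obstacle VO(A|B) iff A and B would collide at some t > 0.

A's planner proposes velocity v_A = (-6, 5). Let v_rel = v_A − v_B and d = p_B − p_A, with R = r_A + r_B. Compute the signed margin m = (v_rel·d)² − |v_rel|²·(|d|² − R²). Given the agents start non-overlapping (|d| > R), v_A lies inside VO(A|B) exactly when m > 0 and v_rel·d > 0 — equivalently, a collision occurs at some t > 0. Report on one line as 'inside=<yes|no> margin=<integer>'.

d = (-11, 5),  |d|² = 146;  R = 5+3 = 8,  c = 146−8² = 82
v_rel = (-13, 10),  |v_rel|² = 269;  v_rel·d = (-13)·(-11) + (10)·(5) = 193
269·t² − 386·t + 82 = 0  ⇒  m = 193² − 269·82 = 15191
m = 15191 > 0,  v_rel·d = 193 > 0  ⇒  inside

inside=yes margin=15191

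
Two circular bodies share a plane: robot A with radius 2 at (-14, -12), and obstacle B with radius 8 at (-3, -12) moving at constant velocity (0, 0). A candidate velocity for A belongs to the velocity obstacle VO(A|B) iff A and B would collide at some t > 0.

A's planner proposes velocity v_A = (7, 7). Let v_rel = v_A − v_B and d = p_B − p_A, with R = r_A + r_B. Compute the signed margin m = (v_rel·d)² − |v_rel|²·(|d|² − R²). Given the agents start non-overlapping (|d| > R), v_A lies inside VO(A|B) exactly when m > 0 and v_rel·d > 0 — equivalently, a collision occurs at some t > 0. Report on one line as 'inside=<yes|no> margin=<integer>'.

d = (11, 0),  |d|² = 121;  R = 2+8 = 10,  c = 121−10² = 21
v_rel = (7, 7),  |v_rel|² = 98;  v_rel·d = (7)·(11) + (7)·(0) = 77
98·t² − 154·t + 21 = 0  ⇒  m = 77² − 98·21 = 3871
m = 3871 > 0,  v_rel·d = 77 > 0  ⇒  inside

inside=yes margin=3871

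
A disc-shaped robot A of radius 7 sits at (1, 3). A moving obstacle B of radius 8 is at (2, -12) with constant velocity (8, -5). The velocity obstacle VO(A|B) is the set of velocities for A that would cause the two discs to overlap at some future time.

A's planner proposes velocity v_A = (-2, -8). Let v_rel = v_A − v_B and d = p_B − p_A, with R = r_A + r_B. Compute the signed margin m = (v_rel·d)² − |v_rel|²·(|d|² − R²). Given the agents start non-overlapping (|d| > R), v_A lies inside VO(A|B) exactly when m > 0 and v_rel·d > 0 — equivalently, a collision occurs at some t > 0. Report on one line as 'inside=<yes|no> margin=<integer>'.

d = (1, -15),  |d|² = 226;  R = 7+8 = 15,  c = 226−15² = 1
v_rel = (-10, -3),  |v_rel|² = 109;  v_rel·d = (-10)·(1) + (-3)·(-15) = 35
109·t² − 70·t + 1 = 0  ⇒  m = 35² − 109·1 = 1116
m = 1116 > 0,  v_rel·d = 35 > 0  ⇒  inside

inside=yes margin=1116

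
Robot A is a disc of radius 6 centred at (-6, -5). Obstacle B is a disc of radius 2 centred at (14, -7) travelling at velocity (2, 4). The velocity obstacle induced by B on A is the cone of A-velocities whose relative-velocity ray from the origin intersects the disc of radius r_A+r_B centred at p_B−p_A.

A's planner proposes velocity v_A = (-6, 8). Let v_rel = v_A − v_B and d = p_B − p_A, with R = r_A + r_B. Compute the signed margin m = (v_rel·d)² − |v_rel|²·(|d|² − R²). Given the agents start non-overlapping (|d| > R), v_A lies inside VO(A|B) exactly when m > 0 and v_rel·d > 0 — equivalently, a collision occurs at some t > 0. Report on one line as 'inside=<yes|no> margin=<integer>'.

d = (20, -2),  |d|² = 404;  R = 6+2 = 8,  c = 404−8² = 340
v_rel = (-8, 4),  |v_rel|² = 80;  v_rel·d = (-8)·(20) + (4)·(-2) = -168
80·t² + 336·t + 340 = 0  ⇒  m = (-168)² − 80·340 = 1024
m = 1024 > 0,  v_rel·d = -168 < 0  ⇒  outside

inside=no margin=1024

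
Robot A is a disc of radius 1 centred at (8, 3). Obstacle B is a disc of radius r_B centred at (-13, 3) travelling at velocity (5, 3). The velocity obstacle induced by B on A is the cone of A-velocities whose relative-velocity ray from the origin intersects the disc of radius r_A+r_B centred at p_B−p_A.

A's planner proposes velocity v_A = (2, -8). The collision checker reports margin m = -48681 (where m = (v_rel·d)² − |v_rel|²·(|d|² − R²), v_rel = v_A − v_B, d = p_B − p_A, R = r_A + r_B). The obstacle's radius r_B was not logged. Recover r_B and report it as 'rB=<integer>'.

m = -48681
d = (-21, 0);  v_rel = (-3, -11),  |v_rel|² = 130
v_rel×d = (-3)·(0) − (-11)·(-21) = -231
since m = R²·130 − (-231)²:  R² = (53361 + -48681) / 130 = 36
R = √36 = 6  ⇒  r_B = 6 − 1 = 5

rB=5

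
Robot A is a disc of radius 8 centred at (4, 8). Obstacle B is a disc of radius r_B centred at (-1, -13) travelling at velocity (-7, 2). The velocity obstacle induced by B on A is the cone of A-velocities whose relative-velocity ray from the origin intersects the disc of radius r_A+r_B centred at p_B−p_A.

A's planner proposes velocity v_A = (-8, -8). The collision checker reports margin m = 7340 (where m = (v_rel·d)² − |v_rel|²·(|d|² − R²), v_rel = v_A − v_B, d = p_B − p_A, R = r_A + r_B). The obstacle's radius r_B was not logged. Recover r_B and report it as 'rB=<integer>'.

m = 7340
d = (-5, -21);  v_rel = (-1, -10),  |v_rel|² = 101
v_rel×d = (-1)·(-21) − (-10)·(-5) = -29
since m = R²·101 − (-29)²:  R² = (841 + 7340) / 101 = 81
R = √81 = 9  ⇒  r_B = 9 − 8 = 1

rB=1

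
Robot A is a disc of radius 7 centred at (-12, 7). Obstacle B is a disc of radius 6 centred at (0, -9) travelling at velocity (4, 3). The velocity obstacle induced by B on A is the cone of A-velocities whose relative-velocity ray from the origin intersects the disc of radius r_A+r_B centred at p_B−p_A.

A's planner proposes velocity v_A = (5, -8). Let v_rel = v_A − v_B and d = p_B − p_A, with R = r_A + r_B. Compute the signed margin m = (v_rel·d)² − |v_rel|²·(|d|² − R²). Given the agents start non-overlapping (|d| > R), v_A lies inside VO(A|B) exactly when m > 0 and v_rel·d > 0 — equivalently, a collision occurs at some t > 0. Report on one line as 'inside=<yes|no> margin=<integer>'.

d = (12, -16),  |d|² = 400;  R = 7+6 = 13,  c = 400−13² = 231
v_rel = (1, -11),  |v_rel|² = 122;  v_rel·d = (1)·(12) + (-11)·(-16) = 188
122·t² − 376·t + 231 = 0  ⇒  m = 188² − 122·231 = 7162
m = 7162 > 0,  v_rel·d = 188 > 0  ⇒  inside

inside=yes margin=7162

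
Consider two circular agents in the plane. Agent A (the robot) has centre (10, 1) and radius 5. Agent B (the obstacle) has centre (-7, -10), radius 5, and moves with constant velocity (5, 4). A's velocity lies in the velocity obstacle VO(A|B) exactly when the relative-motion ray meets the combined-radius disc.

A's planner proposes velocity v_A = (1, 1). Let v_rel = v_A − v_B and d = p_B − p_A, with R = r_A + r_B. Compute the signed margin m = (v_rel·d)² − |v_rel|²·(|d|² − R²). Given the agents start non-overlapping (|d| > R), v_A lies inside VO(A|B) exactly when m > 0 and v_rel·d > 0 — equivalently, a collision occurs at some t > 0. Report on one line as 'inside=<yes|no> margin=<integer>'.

d = (-17, -11),  |d|² = 410;  R = 5+5 = 10,  c = 410−10² = 310
v_rel = (-4, -3),  |v_rel|² = 25;  v_rel·d = (-4)·(-17) + (-3)·(-11) = 101
25·t² − 202·t + 310 = 0  ⇒  m = 101² − 25·310 = 2451
m = 2451 > 0,  v_rel·d = 101 > 0  ⇒  inside

inside=yes margin=2451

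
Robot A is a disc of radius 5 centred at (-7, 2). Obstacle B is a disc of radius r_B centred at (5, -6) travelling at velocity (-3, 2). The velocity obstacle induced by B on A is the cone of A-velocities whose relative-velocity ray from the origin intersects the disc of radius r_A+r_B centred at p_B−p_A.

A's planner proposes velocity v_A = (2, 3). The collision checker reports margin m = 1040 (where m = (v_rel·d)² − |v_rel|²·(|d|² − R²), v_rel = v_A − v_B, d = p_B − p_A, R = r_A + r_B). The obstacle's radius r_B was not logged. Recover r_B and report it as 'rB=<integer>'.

m = 1040
d = (12, -8);  v_rel = (5, 1),  |v_rel|² = 26
v_rel×d = (5)·(-8) − (1)·(12) = -52
since m = R²·26 − (-52)²:  R² = (2704 + 1040) / 26 = 144
R = √144 = 12  ⇒  r_B = 12 − 5 = 7

rB=7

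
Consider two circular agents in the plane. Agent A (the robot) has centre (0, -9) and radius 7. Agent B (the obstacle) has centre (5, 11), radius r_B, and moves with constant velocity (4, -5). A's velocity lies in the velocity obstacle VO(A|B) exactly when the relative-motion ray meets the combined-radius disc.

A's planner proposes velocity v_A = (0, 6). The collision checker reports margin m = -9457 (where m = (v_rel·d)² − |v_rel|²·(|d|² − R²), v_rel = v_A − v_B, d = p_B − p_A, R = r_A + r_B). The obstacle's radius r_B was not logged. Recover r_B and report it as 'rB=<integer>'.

m = -9457
d = (5, 20);  v_rel = (-4, 11),  |v_rel|² = 137
v_rel×d = (-4)·(20) − (11)·(5) = -135
since m = R²·137 − (-135)²:  R² = (18225 + -9457) / 137 = 64
R = √64 = 8  ⇒  r_B = 8 − 7 = 1

rB=1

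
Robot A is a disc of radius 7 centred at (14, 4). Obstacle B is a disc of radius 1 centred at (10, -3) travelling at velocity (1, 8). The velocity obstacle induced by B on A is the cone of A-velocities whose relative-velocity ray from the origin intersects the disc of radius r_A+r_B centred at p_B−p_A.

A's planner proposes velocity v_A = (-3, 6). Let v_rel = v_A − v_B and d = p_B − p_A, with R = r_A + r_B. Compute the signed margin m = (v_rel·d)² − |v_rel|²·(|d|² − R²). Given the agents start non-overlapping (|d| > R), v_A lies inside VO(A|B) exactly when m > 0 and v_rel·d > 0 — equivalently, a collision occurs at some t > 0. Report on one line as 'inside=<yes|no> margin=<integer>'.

d = (-4, -7),  |d|² = 65;  R = 7+1 = 8,  c = 65−8² = 1
v_rel = (-4, -2),  |v_rel|² = 20;  v_rel·d = (-4)·(-4) + (-2)·(-7) = 30
20·t² − 60·t + 1 = 0  ⇒  m = 30² − 20·1 = 880
m = 880 > 0,  v_rel·d = 30 > 0  ⇒  inside

inside=yes margin=880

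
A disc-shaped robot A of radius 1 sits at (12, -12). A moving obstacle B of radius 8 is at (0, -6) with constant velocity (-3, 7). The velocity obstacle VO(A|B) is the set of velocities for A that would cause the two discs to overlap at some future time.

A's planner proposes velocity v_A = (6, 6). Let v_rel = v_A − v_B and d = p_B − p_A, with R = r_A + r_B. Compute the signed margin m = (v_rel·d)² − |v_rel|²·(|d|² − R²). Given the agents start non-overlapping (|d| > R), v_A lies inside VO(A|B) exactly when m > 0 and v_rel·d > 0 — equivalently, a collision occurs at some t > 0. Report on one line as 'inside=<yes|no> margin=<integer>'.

d = (-12, 6),  |d|² = 180;  R = 1+8 = 9,  c = 180−9² = 99
v_rel = (9, -1),  |v_rel|² = 82;  v_rel·d = (9)·(-12) + (-1)·(6) = -114
82·t² + 228·t + 99 = 0  ⇒  m = (-114)² − 82·99 = 4878
m = 4878 > 0,  v_rel·d = -114 < 0  ⇒  outside

inside=no margin=4878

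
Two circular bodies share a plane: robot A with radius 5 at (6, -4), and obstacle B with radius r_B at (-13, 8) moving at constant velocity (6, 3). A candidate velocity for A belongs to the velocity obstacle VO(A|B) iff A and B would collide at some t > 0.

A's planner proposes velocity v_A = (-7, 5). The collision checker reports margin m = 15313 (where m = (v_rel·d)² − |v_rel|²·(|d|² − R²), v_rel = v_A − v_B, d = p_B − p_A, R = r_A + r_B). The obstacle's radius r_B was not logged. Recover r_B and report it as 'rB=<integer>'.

m = 15313
d = (-19, 12);  v_rel = (-13, 2),  |v_rel|² = 173
v_rel×d = (-13)·(12) − (2)·(-19) = -118
since m = R²·173 − (-118)²:  R² = (13924 + 15313) / 173 = 169
R = √169 = 13  ⇒  r_B = 13 − 5 = 8

rB=8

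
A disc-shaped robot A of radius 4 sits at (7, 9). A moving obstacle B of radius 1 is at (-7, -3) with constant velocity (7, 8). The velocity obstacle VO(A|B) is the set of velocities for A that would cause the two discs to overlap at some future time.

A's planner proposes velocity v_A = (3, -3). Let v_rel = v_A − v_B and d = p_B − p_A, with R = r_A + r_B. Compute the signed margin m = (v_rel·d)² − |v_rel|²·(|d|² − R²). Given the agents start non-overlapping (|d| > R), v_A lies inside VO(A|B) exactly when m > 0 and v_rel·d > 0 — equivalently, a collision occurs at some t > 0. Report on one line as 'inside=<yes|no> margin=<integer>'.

d = (-14, -12),  |d|² = 340;  R = 4+1 = 5,  c = 340−5² = 315
v_rel = (-4, -11),  |v_rel|² = 137;  v_rel·d = (-4)·(-14) + (-11)·(-12) = 188
137·t² − 376·t + 315 = 0  ⇒  m = 188² − 137·315 = -7811
m = -7811 < 0,  v_rel·d = 188 > 0  ⇒  outside

inside=no margin=-7811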